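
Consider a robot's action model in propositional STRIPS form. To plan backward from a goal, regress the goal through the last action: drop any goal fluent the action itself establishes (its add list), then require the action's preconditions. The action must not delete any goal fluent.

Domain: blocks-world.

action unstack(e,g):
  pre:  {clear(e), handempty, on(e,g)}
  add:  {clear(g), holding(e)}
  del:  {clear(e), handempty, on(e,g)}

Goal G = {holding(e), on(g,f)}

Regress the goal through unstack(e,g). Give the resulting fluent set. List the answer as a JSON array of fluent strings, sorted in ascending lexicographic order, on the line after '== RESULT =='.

Compute (G \ add) ∪ pre:
  G ∩ del = {}  (empty — regression defined)
  G \ add = {holding(e), on(g,f)} \ {clear(g), holding(e)} = {on(g,f)}
  ∪ pre   = {on(g,f)} ∪ {clear(e), handempty, on(e,g)}
          = {clear(e), handempty, on(e,g), on(g,f)}

== RESULT ==
["clear(e)", "handempty", "on(e,g)", "on(g,f)"]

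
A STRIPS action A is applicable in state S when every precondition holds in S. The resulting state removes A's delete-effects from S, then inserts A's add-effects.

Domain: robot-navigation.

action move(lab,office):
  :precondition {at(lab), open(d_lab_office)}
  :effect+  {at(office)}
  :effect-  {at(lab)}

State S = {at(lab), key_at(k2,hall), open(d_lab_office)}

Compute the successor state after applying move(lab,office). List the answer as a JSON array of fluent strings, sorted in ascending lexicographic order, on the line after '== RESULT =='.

Progress:
  pre ⊆ S: {at(lab), open(d_lab_office)} ⊆ S  — applicable
  S \ del = {key_at(k2,hall), open(d_lab_office)}
  ∪ add   = {at(office), key_at(k2,hall), open(d_lab_office)}

== RESULT ==
["at(office)", "key_at(k2,hall)", "open(d_lab_office)"]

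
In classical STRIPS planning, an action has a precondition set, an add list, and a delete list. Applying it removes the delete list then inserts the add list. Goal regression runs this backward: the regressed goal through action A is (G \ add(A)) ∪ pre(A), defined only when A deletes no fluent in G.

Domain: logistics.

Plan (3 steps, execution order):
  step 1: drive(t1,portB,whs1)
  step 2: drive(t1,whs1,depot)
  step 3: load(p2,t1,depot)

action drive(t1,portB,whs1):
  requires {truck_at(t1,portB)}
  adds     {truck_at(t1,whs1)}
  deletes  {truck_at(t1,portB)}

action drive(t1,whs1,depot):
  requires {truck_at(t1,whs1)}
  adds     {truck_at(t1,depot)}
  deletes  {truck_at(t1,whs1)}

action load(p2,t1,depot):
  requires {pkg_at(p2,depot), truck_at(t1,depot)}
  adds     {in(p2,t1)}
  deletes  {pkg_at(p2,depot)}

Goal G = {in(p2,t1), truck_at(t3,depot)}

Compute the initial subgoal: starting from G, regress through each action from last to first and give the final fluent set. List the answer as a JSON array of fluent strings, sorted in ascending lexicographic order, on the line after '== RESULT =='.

Work backward from the goal:
  through step 3 (load(p2,t1,depot)): drop {in(p2,t1)}, keep {truck_at(t3,depot)}, require {pkg_at(p2,depot), truck_at(t1,depot)}
    → {pkg_at(p2,depot), truck_at(t1,depot), truck_at(t3,depot)}
  through step 2 (drive(t1,whs1,depot)): drop {truck_at(t1,depot)}, keep {pkg_at(p2,depot), truck_at(t3,depot)}, require {truck_at(t1,whs1)}
    → {pkg_at(p2,depot), truck_at(t1,whs1), truck_at(t3,depot)}
  through step 1 (drive(t1,portB,whs1)): drop {truck_at(t1,whs1)}, keep {pkg_at(p2,depot), truck_at(t3,depot)}, require {truck_at(t1,portB)}
    → {pkg_at(p2,depot), truck_at(t1,portB), truck_at(t3,depot)}

== RESULT ==
["pkg_at(p2,depot)", "truck_at(t1,portB)", "truck_at(t3,depot)"]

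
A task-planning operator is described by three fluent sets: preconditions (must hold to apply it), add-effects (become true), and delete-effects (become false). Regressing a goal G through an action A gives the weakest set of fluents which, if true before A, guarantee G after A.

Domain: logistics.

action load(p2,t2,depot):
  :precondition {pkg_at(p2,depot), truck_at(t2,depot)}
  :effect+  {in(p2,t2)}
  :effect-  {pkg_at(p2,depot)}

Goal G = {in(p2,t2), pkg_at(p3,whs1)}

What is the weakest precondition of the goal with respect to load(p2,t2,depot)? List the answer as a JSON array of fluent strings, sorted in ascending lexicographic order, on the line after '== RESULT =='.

Compute (G \ add) ∪ pre:
  G ∩ del = {}  (empty — regression defined)
  G \ add = {in(p2,t2), pkg_at(p3,whs1)} \ {in(p2,t2)} = {pkg_at(p3,whs1)}
  ∪ pre   = {pkg_at(p3,whs1)} ∪ {pkg_at(p2,depot), truck_at(t2,depot)}
          = {pkg_at(p2,depot), pkg_at(p3,whs1), truck_at(t2,depot)}

== RESULT ==
["pkg_at(p2,depot)", "pkg_at(p3,whs1)", "truck_at(t2,depot)"]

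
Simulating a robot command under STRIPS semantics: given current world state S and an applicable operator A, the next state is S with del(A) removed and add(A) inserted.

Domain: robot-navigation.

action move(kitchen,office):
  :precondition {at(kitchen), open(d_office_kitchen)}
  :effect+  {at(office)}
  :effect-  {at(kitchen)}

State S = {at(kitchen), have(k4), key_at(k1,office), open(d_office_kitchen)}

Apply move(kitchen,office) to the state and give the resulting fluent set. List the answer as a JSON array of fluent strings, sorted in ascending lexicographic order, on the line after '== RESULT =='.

Compute (S \ del) ∪ add:
  pre ⊆ S: {at(kitchen), open(d_office_kitchen)} ⊆ S  — applicable
  S \ del = {have(k4), key_at(k1,office), open(d_office_kitchen)}
  ∪ add   = {at(office), have(k4), key_at(k1,office), open(d_office_kitchen)}

== RESULT ==
["at(office)", "have(k4)", "key_at(k1,office)", "open(d_office_kitchen)"]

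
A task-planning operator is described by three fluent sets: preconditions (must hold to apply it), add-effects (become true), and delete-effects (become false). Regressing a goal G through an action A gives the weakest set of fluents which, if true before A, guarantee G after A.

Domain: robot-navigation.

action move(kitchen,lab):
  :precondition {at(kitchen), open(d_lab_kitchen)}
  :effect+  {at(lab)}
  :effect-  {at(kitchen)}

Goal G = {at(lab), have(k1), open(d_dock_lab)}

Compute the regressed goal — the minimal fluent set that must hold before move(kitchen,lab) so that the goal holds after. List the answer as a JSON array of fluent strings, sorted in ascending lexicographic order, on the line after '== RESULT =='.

Compute (G \ add) ∪ pre:
  G ∩ del = {}  (empty — regression defined)
  G \ add = {at(lab), have(k1), open(d_dock_lab)} \ {at(lab)} = {have(k1), open(d_dock_lab)}
  ∪ pre   = {have(k1), open(d_dock_lab)} ∪ {at(kitchen), open(d_lab_kitchen)}
          = {at(kitchen), have(k1), open(d_dock_lab), open(d_lab_kitchen)}

== RESULT ==
["at(kitchen)", "have(k1)", "open(d_dock_lab)", "open(d_lab_kitchen)"]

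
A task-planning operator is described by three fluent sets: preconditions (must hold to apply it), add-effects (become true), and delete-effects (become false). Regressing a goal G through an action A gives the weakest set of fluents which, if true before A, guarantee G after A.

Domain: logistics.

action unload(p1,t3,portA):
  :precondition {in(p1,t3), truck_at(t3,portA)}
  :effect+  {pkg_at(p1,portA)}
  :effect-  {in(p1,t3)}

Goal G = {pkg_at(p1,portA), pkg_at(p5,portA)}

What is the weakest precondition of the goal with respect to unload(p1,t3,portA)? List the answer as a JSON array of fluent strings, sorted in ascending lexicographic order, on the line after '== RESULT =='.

Compute (G \ add) ∪ pre:
  G ∩ del = {}  (empty — regression defined)
  G \ add = {pkg_at(p1,portA), pkg_at(p5,portA)} \ {pkg_at(p1,portA)} = {pkg_at(p5,portA)}
  ∪ pre   = {pkg_at(p5,portA)} ∪ {in(p1,t3), truck_at(t3,portA)}
          = {in(p1,t3), pkg_at(p5,portA), truck_at(t3,portA)}

== RESULT ==
["in(p1,t3)", "pkg_at(p5,portA)", "truck_at(t3,portA)"]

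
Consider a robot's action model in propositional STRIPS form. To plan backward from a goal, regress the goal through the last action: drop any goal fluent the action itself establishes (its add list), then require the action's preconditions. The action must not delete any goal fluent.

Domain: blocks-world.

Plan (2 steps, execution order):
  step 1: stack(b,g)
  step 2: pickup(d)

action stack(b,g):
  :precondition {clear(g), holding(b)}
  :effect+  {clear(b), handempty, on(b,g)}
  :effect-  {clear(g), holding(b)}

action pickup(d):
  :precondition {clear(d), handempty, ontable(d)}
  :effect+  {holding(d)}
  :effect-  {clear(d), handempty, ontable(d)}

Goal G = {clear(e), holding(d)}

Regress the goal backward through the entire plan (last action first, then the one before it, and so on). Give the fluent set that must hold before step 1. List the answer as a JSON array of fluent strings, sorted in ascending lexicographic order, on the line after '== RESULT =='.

Regress step by step:
  through step 2 (pickup(d)): drop {holding(d)}, keep {clear(e)}, require {clear(d), handempty, ontable(d)}
    → {clear(d), clear(e), handempty, ontable(d)}
  through step 1 (stack(b,g)): drop {handempty}, keep {clear(d), clear(e), ontable(d)}, require {clear(g), holding(b)}
    → {clear(d), clear(e), clear(g), holding(b), ontable(d)}

== RESULT ==
["clear(d)", "clear(e)", "clear(g)", "holding(b)", "ontable(d)"]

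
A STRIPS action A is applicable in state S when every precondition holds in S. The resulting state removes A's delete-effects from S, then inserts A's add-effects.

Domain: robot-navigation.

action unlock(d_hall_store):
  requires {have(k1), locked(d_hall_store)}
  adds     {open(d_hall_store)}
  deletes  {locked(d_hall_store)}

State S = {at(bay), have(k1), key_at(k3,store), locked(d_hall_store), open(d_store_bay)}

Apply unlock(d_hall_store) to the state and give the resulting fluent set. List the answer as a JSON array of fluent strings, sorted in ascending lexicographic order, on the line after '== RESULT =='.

Compute (S \ del) ∪ add:
  pre ⊆ S: {have(k1), locked(d_hall_store)} ⊆ S  — applicable
  S \ del = {at(bay), have(k1), key_at(k3,store), open(d_store_bay)}
  ∪ add   = {at(bay), have(k1), key_at(k3,store), open(d_hall_store), open(d_store_bay)}

== RESULT ==
["at(bay)", "have(k1)", "key_at(k3,store)", "open(d_hall_store)", "open(d_store_bay)"]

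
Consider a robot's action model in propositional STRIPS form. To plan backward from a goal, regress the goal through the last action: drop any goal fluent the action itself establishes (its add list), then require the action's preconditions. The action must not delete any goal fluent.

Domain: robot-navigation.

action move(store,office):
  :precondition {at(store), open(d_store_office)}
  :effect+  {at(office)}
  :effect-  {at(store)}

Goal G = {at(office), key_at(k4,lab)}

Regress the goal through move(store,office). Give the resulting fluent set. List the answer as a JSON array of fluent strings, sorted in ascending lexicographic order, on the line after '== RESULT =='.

Compute (G \ add) ∪ pre:
  G ∩ del = {}  (empty — regression defined)
  G \ add = {at(office), key_at(k4,lab)} \ {at(office)} = {key_at(k4,lab)}
  ∪ pre   = {key_at(k4,lab)} ∪ {at(store), open(d_store_office)}
          = {at(store), key_at(k4,lab), open(d_store_office)}

== RESULT ==
["at(store)", "key_at(k4,lab)", "open(d_store_office)"]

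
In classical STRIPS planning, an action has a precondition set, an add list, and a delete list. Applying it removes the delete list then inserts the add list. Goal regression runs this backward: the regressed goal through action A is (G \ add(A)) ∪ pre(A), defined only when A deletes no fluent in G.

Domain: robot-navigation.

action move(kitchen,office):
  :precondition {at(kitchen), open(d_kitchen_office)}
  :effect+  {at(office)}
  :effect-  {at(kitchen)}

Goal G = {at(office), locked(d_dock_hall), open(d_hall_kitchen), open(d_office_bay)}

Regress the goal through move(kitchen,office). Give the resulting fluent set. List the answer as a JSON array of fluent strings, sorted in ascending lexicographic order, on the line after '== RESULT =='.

Compute (G \ add) ∪ pre:
  G ∩ del = {}  (empty — regression defined)
  G \ add = {at(office), locked(d_dock_hall), open(d_hall_kitchen), open(d_office_bay)} \ {at(office)} = {locked(d_dock_hall), open(d_hall_kitchen), open(d_office_bay)}
  ∪ pre   = {locked(d_dock_hall), open(d_hall_kitchen), open(d_office_bay)} ∪ {at(kitchen), open(d_kitchen_office)}
          = {at(kitchen), locked(d_dock_hall), open(d_hall_kitchen), open(d_kitchen_office), open(d_office_bay)}

== RESULT ==
["at(kitchen)", "locked(d_dock_hall)", "open(d_hall_kitchen)", "open(d_kitchen_office)", "open(d_office_bay)"]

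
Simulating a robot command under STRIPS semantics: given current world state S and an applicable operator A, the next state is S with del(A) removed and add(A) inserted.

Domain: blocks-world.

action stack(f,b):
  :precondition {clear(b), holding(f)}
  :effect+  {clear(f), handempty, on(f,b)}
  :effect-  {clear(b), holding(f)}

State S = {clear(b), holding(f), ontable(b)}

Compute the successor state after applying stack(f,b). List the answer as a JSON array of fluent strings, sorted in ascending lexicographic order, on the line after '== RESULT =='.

Progress:
  pre ⊆ S: {clear(b), holding(f)} ⊆ S  — applicable
  S \ del = {ontable(b)}
  ∪ add   = {clear(f), handempty, on(f,b), ontable(b)}

== RESULT ==
["clear(f)", "handempty", "on(f,b)", "ontable(b)"]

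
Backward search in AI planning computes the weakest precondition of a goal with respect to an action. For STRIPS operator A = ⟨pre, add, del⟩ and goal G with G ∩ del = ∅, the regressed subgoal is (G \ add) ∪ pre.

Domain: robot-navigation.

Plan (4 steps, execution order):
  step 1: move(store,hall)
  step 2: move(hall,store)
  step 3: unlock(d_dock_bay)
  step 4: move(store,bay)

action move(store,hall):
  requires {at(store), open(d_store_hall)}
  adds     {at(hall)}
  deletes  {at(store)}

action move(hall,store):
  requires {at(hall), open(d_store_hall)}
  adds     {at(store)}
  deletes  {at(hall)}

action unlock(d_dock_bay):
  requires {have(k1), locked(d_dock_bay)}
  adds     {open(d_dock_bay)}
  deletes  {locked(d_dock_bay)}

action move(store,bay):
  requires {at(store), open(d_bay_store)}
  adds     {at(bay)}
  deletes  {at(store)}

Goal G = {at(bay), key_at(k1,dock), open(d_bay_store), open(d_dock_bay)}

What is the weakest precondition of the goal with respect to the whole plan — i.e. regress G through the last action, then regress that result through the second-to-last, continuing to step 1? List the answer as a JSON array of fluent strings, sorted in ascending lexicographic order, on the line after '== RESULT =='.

Work backward from the goal:
  through step 4 (move(store,bay)): drop {at(bay)}, keep {key_at(k1,dock), open(d_bay_store), open(d_dock_bay)}, require {at(store), open(d_bay_store)}
    → {at(store), key_at(k1,dock), open(d_bay_store), open(d_dock_bay)}
  through step 3 (unlock(d_dock_bay)): drop {open(d_dock_bay)}, keep {at(store), key_at(k1,dock), open(d_bay_store)}, require {have(k1), locked(d_dock_bay)}
    → {at(store), have(k1), key_at(k1,dock), locked(d_dock_bay), open(d_bay_store)}
  through step 2 (move(hall,store)): drop {at(store)}, keep {have(k1), key_at(k1,dock), locked(d_dock_bay), open(d_bay_store)}, require {at(hall), open(d_store_hall)}
    → {at(hall), have(k1), key_at(k1,dock), locked(d_dock_bay), open(d_bay_store), open(d_store_hall)}
  through step 1 (move(store,hall)): drop {at(hall)}, keep {have(k1), key_at(k1,dock), locked(d_dock_bay), open(d_bay_store), open(d_store_hall)}, require {at(store), open(d_store_hall)}
    → {at(store), have(k1), key_at(k1,dock), locked(d_dock_bay), open(d_bay_store), open(d_store_hall)}

== RESULT ==
["at(store)", "have(k1)", "key_at(k1,dock)", "locked(d_dock_bay)", "open(d_bay_store)", "open(d_store_hall)"]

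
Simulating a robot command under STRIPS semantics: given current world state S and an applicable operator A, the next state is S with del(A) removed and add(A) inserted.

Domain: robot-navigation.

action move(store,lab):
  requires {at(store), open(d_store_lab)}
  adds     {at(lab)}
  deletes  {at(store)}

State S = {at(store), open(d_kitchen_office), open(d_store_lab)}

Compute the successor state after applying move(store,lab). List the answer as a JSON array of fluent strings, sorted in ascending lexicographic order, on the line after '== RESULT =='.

Progress:
  pre ⊆ S: {at(store), open(d_store_lab)} ⊆ S  — applicable
  S \ del = {open(d_kitchen_office), open(d_store_lab)}
  ∪ add   = {at(lab), open(d_kitchen_office), open(d_store_lab)}

== RESULT ==
["at(lab)", "open(d_kitchen_office)", "open(d_store_lab)"]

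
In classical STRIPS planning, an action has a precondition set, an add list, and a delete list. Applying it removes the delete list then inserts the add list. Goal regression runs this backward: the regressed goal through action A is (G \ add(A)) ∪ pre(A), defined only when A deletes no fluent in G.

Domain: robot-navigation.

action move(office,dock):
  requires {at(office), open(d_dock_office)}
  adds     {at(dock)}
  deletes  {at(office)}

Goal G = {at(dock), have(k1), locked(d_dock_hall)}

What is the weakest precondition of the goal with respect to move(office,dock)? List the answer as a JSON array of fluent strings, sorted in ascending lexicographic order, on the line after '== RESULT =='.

Regress:
  G ∩ del = {}  (empty — regression defined)
  G \ add = {at(dock), have(k1), locked(d_dock_hall)} \ {at(dock)} = {have(k1), locked(d_dock_hall)}
  ∪ pre   = {have(k1), locked(d_dock_hall)} ∪ {at(office), open(d_dock_office)}
          = {at(office), have(k1), locked(d_dock_hall), open(d_dock_office)}

== RESULT ==
["at(office)", "have(k1)", "locked(d_dock_hall)", "open(d_dock_office)"]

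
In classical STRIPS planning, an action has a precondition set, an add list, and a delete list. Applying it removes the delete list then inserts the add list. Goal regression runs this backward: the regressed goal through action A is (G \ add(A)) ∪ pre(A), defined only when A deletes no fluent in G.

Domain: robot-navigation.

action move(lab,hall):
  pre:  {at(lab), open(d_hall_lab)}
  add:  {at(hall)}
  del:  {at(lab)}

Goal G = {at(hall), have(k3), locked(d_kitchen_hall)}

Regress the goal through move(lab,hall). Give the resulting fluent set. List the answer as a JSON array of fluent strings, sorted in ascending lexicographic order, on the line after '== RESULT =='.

Compute (G \ add) ∪ pre:
  G ∩ del = {}  (empty — regression defined)
  G \ add = {at(hall), have(k3), locked(d_kitchen_hall)} \ {at(hall)} = {have(k3), locked(d_kitchen_hall)}
  ∪ pre   = {have(k3), locked(d_kitchen_hall)} ∪ {at(lab), open(d_hall_lab)}
          = {at(lab), have(k3), locked(d_kitchen_hall), open(d_hall_lab)}

== RESULT ==
["at(lab)", "have(k3)", "locked(d_kitchen_hall)", "open(d_hall_lab)"]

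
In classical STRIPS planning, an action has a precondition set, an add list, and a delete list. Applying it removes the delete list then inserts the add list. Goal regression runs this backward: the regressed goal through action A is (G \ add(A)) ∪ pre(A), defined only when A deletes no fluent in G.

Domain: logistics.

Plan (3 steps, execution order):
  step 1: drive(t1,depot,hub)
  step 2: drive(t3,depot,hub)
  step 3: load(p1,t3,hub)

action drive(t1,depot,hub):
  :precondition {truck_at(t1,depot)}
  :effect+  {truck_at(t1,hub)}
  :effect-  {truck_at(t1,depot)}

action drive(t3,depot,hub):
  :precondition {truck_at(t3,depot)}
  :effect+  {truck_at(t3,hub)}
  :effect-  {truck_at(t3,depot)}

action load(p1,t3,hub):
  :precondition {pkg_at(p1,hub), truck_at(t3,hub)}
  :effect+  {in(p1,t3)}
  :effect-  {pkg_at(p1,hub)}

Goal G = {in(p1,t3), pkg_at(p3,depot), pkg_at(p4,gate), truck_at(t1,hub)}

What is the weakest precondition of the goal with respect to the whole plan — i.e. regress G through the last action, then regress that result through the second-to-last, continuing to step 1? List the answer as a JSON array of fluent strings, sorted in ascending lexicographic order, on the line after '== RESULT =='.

Work backward from the goal:
  through step 3 (load(p1,t3,hub)): drop {in(p1,t3)}, keep {pkg_at(p3,depot), pkg_at(p4,gate), truck_at(t1,hub)}, require {pkg_at(p1,hub), truck_at(t3,hub)}
    → {pkg_at(p1,hub), pkg_at(p3,depot), pkg_at(p4,gate), truck_at(t1,hub), truck_at(t3,hub)}
  through step 2 (drive(t3,depot,hub)): drop {truck_at(t3,hub)}, keep {pkg_at(p1,hub), pkg_at(p3,depot), pkg_at(p4,gate), truck_at(t1,hub)}, require {truck_at(t3,depot)}
    → {pkg_at(p1,hub), pkg_at(p3,depot), pkg_at(p4,gate), truck_at(t1,hub), truck_at(t3,depot)}
  through step 1 (drive(t1,depot,hub)): drop {truck_at(t1,hub)}, keep {pkg_at(p1,hub), pkg_at(p3,depot), pkg_at(p4,gate), truck_at(t3,depot)}, require {truck_at(t1,depot)}
    → {pkg_at(p1,hub), pkg_at(p3,depot), pkg_at(p4,gate), truck_at(t1,depot), truck_at(t3,depot)}

== RESULT ==
["pkg_at(p1,hub)", "pkg_at(p3,depot)", "pkg_at(p4,gate)", "truck_at(t1,depot)", "truck_at(t3,depot)"]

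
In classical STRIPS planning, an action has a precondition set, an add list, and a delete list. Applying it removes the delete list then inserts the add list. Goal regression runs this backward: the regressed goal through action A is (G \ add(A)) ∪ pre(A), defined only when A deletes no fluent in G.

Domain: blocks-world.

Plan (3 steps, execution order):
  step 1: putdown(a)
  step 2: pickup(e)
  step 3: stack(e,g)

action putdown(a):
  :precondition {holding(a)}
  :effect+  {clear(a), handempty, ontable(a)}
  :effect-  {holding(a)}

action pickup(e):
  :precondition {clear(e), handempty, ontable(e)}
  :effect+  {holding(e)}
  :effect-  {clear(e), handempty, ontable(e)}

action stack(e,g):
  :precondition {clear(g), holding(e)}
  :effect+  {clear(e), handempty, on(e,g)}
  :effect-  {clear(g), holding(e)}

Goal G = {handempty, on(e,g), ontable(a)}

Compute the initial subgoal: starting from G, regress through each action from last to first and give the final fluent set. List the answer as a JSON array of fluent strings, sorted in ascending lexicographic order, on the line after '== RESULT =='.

Work backward from the goal:
  through step 3 (stack(e,g)): drop {handempty, on(e,g)}, keep {ontable(a)}, require {clear(g), holding(e)}
    → {clear(g), holding(e), ontable(a)}
  through step 2 (pickup(e)): drop {holding(e)}, keep {clear(g), ontable(a)}, require {clear(e), handempty, ontable(e)}
    → {clear(e), clear(g), handempty, ontable(a), ontable(e)}
  through step 1 (putdown(a)): drop {handempty, ontable(a)}, keep {clear(e), clear(g), ontable(e)}, require {holding(a)}
    → {clear(e), clear(g), holding(a), ontable(e)}

== RESULT ==
["clear(e)", "clear(g)", "holding(a)", "ontable(e)"]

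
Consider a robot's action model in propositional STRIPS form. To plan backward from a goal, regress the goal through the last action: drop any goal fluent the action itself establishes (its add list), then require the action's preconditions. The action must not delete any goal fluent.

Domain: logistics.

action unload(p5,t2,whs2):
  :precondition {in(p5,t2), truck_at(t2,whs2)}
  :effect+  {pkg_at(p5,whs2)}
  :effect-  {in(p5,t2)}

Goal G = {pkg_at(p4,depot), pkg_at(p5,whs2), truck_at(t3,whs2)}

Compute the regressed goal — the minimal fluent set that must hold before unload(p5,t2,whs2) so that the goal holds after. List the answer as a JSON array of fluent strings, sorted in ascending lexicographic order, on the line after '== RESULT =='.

Regress:
  G ∩ del = {}  (empty — regression defined)
  G \ add = {pkg_at(p4,depot), pkg_at(p5,whs2), truck_at(t3,whs2)} \ {pkg_at(p5,whs2)} = {pkg_at(p4,depot), truck_at(t3,whs2)}
  ∪ pre   = {pkg_at(p4,depot), truck_at(t3,whs2)} ∪ {in(p5,t2), truck_at(t2,whs2)}
          = {in(p5,t2), pkg_at(p4,depot), truck_at(t2,whs2), truck_at(t3,whs2)}

== RESULT ==
["in(p5,t2)", "pkg_at(p4,depot)", "truck_at(t2,whs2)", "truck_at(t3,whs2)"]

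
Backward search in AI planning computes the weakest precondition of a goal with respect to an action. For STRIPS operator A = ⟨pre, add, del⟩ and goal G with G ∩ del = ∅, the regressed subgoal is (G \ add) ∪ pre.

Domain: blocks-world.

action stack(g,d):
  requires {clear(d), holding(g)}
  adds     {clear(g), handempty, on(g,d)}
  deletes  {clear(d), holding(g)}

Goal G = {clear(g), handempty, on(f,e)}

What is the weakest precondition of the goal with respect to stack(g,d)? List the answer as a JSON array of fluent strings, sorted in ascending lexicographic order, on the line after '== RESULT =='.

Compute (G \ add) ∪ pre:
  G ∩ del = {}  (empty — regression defined)
  G \ add = {clear(g), handempty, on(f,e)} \ {clear(g), handempty, on(g,d)} = {on(f,e)}
  ∪ pre   = {on(f,e)} ∪ {clear(d), holding(g)}
          = {clear(d), holding(g), on(f,e)}

== RESULT ==
["clear(d)", "holding(g)", "on(f,e)"]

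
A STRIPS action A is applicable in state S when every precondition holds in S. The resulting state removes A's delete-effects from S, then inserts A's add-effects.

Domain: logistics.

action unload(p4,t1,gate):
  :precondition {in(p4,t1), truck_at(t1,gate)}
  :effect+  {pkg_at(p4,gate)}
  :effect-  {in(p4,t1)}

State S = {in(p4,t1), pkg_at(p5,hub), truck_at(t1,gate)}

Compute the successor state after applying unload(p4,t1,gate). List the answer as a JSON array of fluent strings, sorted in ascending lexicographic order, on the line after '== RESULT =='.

Compute (S \ del) ∪ add:
  pre ⊆ S: {in(p4,t1), truck_at(t1,gate)} ⊆ S  — applicable
  S \ del = {pkg_at(p5,hub), truck_at(t1,gate)}
  ∪ add   = {pkg_at(p4,gate), pkg_at(p5,hub), truck_at(t1,gate)}

== RESULT ==
["pkg_at(p4,gate)", "pkg_at(p5,hub)", "truck_at(t1,gate)"]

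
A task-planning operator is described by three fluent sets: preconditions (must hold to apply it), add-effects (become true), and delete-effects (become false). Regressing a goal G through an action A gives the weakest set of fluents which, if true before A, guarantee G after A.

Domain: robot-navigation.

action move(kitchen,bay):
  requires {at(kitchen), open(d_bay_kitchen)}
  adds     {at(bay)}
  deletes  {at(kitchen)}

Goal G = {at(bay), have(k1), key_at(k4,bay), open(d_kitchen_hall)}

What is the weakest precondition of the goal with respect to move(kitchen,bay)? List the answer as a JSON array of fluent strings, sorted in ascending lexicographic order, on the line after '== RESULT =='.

Regress:
  G ∩ del = {}  (empty — regression defined)
  G \ add = {at(bay), have(k1), key_at(k4,bay), open(d_kitchen_hall)} \ {at(bay)} = {have(k1), key_at(k4,bay), open(d_kitchen_hall)}
  ∪ pre   = {have(k1), key_at(k4,bay), open(d_kitchen_hall)} ∪ {at(kitchen), open(d_bay_kitchen)}
          = {at(kitchen), have(k1), key_at(k4,bay), open(d_bay_kitchen), open(d_kitchen_hall)}

== RESULT ==
["at(kitchen)", "have(k1)", "key_at(k4,bay)", "open(d_bay_kitchen)", "open(d_kitchen_hall)"]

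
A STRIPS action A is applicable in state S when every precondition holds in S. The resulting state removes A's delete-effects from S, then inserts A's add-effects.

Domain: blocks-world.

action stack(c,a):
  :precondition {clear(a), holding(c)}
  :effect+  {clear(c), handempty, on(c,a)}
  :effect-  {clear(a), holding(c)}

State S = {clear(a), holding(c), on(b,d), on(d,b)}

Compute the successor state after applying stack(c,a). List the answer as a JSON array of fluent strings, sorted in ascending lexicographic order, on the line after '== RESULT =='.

Compute (S \ del) ∪ add:
  pre ⊆ S: {clear(a), holding(c)} ⊆ S  — applicable
  S \ del = {on(b,d), on(d,b)}
  ∪ add   = {clear(c), handempty, on(b,d), on(c,a), on(d,b)}

== RESULT ==
["clear(c)", "handempty", "on(b,d)", "on(c,a)", "on(d,b)"]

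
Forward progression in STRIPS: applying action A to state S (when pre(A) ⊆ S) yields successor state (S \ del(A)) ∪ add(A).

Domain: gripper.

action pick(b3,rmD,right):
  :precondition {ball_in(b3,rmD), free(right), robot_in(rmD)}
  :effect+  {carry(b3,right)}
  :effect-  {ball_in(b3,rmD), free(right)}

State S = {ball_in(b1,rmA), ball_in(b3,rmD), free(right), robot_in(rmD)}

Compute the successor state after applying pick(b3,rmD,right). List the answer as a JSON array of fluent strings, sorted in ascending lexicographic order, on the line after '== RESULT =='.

Compute (S \ del) ∪ add:
  pre ⊆ S: {ball_in(b3,rmD), free(right), robot_in(rmD)} ⊆ S  — applicable
  S \ del = {ball_in(b1,rmA), robot_in(rmD)}
  ∪ add   = {ball_in(b1,rmA), carry(b3,right), robot_in(rmD)}

== RESULT ==
["ball_in(b1,rmA)", "carry(b3,right)", "robot_in(rmD)"]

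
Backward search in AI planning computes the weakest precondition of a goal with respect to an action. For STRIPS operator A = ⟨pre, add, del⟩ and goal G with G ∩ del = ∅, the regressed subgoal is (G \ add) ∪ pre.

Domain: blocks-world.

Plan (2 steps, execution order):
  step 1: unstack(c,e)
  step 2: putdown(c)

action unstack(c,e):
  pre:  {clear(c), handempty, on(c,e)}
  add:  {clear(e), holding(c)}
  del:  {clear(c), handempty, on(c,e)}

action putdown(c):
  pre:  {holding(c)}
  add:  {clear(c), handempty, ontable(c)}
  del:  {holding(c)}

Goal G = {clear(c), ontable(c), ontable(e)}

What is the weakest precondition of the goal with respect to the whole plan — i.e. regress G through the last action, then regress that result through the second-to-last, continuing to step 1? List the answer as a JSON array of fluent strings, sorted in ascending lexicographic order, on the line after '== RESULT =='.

Regress step by step:
  through step 2 (putdown(c)): drop {clear(c), ontable(c)}, keep {ontable(e)}, require {holding(c)}
    → {holding(c), ontable(e)}
  through step 1 (unstack(c,e)): drop {holding(c)}, keep {ontable(e)}, require {clear(c), handempty, on(c,e)}
    → {clear(c), handempty, on(c,e), ontable(e)}

== RESULT ==
["clear(c)", "handempty", "on(c,e)", "ontable(e)"]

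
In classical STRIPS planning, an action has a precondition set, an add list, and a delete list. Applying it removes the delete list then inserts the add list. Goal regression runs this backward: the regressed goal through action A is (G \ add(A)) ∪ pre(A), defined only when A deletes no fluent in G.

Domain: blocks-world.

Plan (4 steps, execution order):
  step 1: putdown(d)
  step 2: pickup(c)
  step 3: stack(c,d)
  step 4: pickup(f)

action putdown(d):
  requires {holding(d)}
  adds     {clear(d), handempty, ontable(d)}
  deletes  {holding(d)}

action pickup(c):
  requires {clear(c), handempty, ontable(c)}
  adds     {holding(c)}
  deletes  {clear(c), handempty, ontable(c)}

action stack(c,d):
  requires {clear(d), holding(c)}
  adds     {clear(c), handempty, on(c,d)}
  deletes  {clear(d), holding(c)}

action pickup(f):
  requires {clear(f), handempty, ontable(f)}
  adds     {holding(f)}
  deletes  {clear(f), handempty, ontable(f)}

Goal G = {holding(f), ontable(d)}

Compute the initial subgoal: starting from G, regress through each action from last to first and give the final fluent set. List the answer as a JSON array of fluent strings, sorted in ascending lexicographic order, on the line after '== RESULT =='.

Regress step by step:
  through step 4 (pickup(f)): drop {holding(f)}, keep {ontable(d)}, require {clear(f), handempty, ontable(f)}
    → {clear(f), handempty, ontable(d), ontable(f)}
  through step 3 (stack(c,d)): drop {handempty}, keep {clear(f), ontable(d), ontable(f)}, require {clear(d), holding(c)}
    → {clear(d), clear(f), holding(c), ontable(d), ontable(f)}
  through step 2 (pickup(c)): drop {holding(c)}, keep {clear(d), clear(f), ontable(d), ontable(f)}, require {clear(c), handempty, ontable(c)}
    → {clear(c), clear(d), clear(f), handempty, ontable(c), ontable(d), ontable(f)}
  through step 1 (putdown(d)): drop {clear(d), handempty, ontable(d)}, keep {clear(c), clear(f), ontable(c), ontable(f)}, require {holding(d)}
    → {clear(c), clear(f), holding(d), ontable(c), ontable(f)}

== RESULT ==
["clear(c)", "clear(f)", "holding(d)", "ontable(c)", "ontable(f)"]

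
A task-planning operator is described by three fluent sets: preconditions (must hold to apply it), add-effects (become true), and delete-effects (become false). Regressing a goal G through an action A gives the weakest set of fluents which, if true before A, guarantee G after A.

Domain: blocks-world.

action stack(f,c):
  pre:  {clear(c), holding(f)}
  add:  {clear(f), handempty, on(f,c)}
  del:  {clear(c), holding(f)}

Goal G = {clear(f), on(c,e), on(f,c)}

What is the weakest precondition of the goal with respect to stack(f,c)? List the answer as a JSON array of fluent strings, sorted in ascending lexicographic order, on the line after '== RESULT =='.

Compute (G \ add) ∪ pre:
  G ∩ del = {}  (empty — regression defined)
  G \ add = {clear(f), on(c,e), on(f,c)} \ {clear(f), handempty, on(f,c)} = {on(c,e)}
  ∪ pre   = {on(c,e)} ∪ {clear(c), holding(f)}
          = {clear(c), holding(f), on(c,e)}

== RESULT ==
["clear(c)", "holding(f)", "on(c,e)"]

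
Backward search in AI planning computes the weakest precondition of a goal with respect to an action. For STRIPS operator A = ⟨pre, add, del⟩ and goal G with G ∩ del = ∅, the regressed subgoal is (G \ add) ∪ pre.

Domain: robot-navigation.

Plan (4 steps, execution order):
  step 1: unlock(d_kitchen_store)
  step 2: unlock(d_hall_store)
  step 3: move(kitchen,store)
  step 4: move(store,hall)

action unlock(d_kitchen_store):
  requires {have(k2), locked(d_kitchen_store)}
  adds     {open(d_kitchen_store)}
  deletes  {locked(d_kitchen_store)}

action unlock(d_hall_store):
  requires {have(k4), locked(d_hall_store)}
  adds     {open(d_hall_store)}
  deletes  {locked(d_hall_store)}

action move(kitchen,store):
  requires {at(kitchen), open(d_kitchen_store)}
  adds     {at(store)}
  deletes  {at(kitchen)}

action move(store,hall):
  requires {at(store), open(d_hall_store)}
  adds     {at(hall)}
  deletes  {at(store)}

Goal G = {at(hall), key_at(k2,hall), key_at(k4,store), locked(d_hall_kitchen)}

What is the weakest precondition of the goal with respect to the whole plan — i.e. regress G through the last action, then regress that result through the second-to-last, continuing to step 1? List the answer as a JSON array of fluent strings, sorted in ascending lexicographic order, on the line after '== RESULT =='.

Regress step by step:
  through step 4 (move(store,hall)): drop {at(hall)}, keep {key_at(k2,hall), key_at(k4,store), locked(d_hall_kitchen)}, require {at(store), open(d_hall_store)}
    → {at(store), key_at(k2,hall), key_at(k4,store), locked(d_hall_kitchen), open(d_hall_store)}
  through step 3 (move(kitchen,store)): drop {at(store)}, keep {key_at(k2,hall), key_at(k4,store), locked(d_hall_kitchen), open(d_hall_store)}, require {at(kitchen), open(d_kitchen_store)}
    → {at(kitchen), key_at(k2,hall), key_at(k4,store), locked(d_hall_kitchen), open(d_hall_store), open(d_kitchen_store)}
  through step 2 (unlock(d_hall_store)): drop {open(d_hall_store)}, keep {at(kitchen), key_at(k2,hall), key_at(k4,store), locked(d_hall_kitchen), open(d_kitchen_store)}, require {have(k4), locked(d_hall_store)}
    → {at(kitchen), have(k4), key_at(k2,hall), key_at(k4,store), locked(d_hall_kitchen), locked(d_hall_store), open(d_kitchen_store)}
  through step 1 (unlock(d_kitchen_store)): drop {open(d_kitchen_store)}, keep {at(kitchen), have(k4), key_at(k2,hall), key_at(k4,store), locked(d_hall_kitchen), locked(d_hall_store)}, require {have(k2), locked(d_kitchen_store)}
    → {at(kitchen), have(k2), have(k4), key_at(k2,hall), key_at(k4,store), locked(d_hall_kitchen), locked(d_hall_store), locked(d_kitchen_store)}

== RESULT ==
["at(kitchen)", "have(k2)", "have(k4)", "key_at(k2,hall)", "key_at(k4,store)", "locked(d_hall_kitchen)", "locked(d_hall_store)", "locked(d_kitchen_store)"]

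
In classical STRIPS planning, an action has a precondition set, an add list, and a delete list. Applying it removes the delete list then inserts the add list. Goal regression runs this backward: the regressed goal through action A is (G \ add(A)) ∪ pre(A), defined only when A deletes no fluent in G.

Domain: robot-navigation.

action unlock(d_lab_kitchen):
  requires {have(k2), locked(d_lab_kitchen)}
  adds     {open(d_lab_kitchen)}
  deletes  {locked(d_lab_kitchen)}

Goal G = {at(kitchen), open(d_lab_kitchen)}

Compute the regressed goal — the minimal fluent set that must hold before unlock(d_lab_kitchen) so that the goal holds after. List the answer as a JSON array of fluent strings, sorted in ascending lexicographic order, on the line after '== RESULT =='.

Compute (G \ add) ∪ pre:
  G ∩ del = {}  (empty — regression defined)
  G \ add = {at(kitchen), open(d_lab_kitchen)} \ {open(d_lab_kitchen)} = {at(kitchen)}
  ∪ pre   = {at(kitchen)} ∪ {have(k2), locked(d_lab_kitchen)}
          = {at(kitchen), have(k2), locked(d_lab_kitchen)}

== RESULT ==
["at(kitchen)", "have(k2)", "locked(d_lab_kitchen)"]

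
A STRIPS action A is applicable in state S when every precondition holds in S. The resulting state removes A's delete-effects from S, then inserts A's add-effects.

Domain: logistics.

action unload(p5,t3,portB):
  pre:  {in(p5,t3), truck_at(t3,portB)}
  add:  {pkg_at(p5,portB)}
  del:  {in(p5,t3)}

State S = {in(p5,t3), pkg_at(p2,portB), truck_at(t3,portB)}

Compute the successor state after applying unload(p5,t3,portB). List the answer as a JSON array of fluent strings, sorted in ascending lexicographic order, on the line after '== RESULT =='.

Progress:
  pre ⊆ S: {in(p5,t3), truck_at(t3,portB)} ⊆ S  — applicable
  S \ del = {pkg_at(p2,portB), truck_at(t3,portB)}
  ∪ add   = {pkg_at(p2,portB), pkg_at(p5,portB), truck_at(t3,portB)}

== RESULT ==
["pkg_at(p2,portB)", "pkg_at(p5,portB)", "truck_at(t3,portB)"]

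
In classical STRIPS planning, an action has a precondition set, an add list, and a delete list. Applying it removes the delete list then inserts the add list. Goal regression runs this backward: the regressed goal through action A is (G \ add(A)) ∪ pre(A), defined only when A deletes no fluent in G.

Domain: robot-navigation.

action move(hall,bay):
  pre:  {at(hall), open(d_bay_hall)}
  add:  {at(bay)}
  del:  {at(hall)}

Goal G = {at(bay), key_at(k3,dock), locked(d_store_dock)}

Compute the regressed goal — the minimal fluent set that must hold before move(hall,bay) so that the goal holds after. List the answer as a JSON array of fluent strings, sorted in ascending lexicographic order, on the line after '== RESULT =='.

Compute (G \ add) ∪ pre:
  G ∩ del = {}  (empty — regression defined)
  G \ add = {at(bay), key_at(k3,dock), locked(d_store_dock)} \ {at(bay)} = {key_at(k3,dock), locked(d_store_dock)}
  ∪ pre   = {key_at(k3,dock), locked(d_store_dock)} ∪ {at(hall), open(d_bay_hall)}
          = {at(hall), key_at(k3,dock), locked(d_store_dock), open(d_bay_hall)}

== RESULT ==
["at(hall)", "key_at(k3,dock)", "locked(d_store_dock)", "open(d_bay_hall)"]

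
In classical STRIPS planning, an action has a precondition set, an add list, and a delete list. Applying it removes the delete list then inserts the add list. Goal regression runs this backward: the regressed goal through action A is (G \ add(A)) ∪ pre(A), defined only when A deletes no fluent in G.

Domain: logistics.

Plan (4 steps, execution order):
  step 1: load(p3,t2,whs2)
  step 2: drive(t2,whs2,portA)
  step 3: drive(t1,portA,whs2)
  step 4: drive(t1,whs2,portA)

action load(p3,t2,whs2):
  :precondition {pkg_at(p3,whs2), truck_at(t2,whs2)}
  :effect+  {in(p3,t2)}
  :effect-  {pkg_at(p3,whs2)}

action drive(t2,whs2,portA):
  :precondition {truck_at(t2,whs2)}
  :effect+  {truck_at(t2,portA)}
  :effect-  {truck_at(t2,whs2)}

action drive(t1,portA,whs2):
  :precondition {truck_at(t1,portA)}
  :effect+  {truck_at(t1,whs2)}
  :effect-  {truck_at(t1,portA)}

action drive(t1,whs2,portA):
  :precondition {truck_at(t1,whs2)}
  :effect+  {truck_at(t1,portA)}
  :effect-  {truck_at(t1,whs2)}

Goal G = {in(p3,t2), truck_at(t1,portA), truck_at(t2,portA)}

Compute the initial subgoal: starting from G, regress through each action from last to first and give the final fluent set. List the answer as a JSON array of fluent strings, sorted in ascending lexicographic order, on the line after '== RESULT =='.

Work backward from the goal:
  through step 4 (drive(t1,whs2,portA)): drop {truck_at(t1,portA)}, keep {in(p3,t2), truck_at(t2,portA)}, require {truck_at(t1,whs2)}
    → {in(p3,t2), truck_at(t1,whs2), truck_at(t2,portA)}
  through step 3 (drive(t1,portA,whs2)): drop {truck_at(t1,whs2)}, keep {in(p3,t2), truck_at(t2,portA)}, require {truck_at(t1,portA)}
    → {in(p3,t2), truck_at(t1,portA), truck_at(t2,portA)}
  through step 2 (drive(t2,whs2,portA)): drop {truck_at(t2,portA)}, keep {in(p3,t2), truck_at(t1,portA)}, require {truck_at(t2,whs2)}
    → {in(p3,t2), truck_at(t1,portA), truck_at(t2,whs2)}
  through step 1 (load(p3,t2,whs2)): drop {in(p3,t2)}, keep {truck_at(t1,portA), truck_at(t2,whs2)}, require {pkg_at(p3,whs2), truck_at(t2,whs2)}
    → {pkg_at(p3,whs2), truck_at(t1,portA), truck_at(t2,whs2)}

== RESULT ==
["pkg_at(p3,whs2)", "truck_at(t1,portA)", "truck_at(t2,whs2)"]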